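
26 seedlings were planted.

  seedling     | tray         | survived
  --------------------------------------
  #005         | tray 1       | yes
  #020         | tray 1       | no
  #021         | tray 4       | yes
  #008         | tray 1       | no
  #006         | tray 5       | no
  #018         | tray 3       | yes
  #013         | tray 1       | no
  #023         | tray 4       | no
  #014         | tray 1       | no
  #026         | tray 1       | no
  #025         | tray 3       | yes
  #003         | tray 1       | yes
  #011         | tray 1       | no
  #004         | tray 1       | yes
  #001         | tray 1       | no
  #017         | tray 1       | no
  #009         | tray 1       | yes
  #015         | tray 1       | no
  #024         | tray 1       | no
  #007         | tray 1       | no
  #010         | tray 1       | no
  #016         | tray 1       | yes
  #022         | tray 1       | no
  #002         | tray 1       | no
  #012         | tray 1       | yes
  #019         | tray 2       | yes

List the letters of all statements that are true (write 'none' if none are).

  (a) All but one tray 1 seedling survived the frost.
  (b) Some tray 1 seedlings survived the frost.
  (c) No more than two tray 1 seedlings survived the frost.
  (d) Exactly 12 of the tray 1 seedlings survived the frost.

(b)

|A| = 20, |A ∩ B| = 6, |A ∖ B| = 14.
(a) |A ∖ B| = 1: fails.
(b) A ∩ B ≠ ∅ (|A ∩ B| ≥ 1): holds.
(c) |A ∩ B| ≤ 2: fails.
(d) |A ∩ B| = 12: fails.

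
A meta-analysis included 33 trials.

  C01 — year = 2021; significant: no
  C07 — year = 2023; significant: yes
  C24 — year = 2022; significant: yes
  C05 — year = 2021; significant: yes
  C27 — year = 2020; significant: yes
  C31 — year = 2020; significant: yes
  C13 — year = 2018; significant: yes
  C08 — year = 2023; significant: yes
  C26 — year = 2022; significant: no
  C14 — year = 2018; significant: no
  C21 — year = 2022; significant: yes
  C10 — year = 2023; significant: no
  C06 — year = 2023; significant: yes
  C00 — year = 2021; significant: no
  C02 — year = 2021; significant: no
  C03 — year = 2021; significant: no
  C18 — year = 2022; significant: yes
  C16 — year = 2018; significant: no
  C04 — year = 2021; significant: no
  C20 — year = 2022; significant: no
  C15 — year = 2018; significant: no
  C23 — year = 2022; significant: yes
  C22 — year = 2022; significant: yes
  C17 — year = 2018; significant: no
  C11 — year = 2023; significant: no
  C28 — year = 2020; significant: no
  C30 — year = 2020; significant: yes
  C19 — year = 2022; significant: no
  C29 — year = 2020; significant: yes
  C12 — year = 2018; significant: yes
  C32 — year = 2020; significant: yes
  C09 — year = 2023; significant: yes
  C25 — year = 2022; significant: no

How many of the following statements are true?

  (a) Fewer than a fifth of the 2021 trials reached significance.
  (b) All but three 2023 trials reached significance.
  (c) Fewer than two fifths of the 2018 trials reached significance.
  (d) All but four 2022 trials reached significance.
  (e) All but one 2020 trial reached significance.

4

(a) 2021: |A| = 6, |A ∩ B| = 1; needs |A ∩ B| / |A| < 1/5 — true.
(b) 2023: |A| = 6, |A ∩ B| = 4; needs |A ∖ B| = 3 — false.
(c) 2018: |A| = 6, |A ∩ B| = 2; needs |A ∩ B| / |A| < 2/5 — true.
(d) 2022: |A| = 9, |A ∩ B| = 5; needs |A ∖ B| = 4 — true.
(e) 2020: |A| = 6, |A ∩ B| = 5; needs |A ∖ B| = 1 — true.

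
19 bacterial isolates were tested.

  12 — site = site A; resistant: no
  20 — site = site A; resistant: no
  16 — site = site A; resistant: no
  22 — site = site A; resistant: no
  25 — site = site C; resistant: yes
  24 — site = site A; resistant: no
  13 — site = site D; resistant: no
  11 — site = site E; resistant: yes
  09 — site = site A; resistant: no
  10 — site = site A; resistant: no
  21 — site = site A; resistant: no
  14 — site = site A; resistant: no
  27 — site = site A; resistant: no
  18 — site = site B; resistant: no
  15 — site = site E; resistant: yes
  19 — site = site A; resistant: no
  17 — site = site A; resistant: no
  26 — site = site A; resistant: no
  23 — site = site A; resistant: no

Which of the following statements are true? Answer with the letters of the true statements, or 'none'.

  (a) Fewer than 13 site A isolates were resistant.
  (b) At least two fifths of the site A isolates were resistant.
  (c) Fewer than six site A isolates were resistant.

(a), (c)

|A| = 14, |A ∩ B| = 0, |A ∖ B| = 14.
(a) |A ∩ B| < 13: holds.
(b) |A ∩ B| / |A| ≥ 2/5: fails.
(c) |A ∩ B| < 6: holds.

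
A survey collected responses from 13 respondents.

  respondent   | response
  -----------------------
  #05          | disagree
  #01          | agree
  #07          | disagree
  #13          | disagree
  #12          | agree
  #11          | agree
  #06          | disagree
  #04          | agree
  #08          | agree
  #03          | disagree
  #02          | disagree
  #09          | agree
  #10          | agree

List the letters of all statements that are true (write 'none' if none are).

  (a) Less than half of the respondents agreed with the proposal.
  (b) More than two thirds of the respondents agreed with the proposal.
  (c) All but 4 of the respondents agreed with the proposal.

|A| = 13, |A ∩ B| = 7, |A ∖ B| = 6.
(a) |A ∩ B| < |A ∖ B|: fails.
(b) |A ∩ B| / |A| > 2/3: fails.
(c) |A ∖ B| = 4: fails.

none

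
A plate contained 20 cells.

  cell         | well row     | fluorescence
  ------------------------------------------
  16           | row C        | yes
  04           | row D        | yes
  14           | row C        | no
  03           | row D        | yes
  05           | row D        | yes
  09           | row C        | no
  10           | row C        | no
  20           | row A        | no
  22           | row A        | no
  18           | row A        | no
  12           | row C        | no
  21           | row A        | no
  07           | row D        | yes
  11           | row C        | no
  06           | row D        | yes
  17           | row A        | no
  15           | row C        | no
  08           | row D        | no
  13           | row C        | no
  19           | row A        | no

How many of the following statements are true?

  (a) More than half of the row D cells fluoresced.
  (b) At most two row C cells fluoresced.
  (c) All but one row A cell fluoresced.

(a) row D: |A| = 6, |A ∩ B| = 5; needs |A ∩ B| > |A ∖ B| — true.
(b) row C: |A| = 8, |A ∩ B| = 1; needs |A ∩ B| ≤ 2 — true.
(c) row A: |A| = 6, |A ∩ B| = 0; needs |A ∖ B| = 1 — false.

2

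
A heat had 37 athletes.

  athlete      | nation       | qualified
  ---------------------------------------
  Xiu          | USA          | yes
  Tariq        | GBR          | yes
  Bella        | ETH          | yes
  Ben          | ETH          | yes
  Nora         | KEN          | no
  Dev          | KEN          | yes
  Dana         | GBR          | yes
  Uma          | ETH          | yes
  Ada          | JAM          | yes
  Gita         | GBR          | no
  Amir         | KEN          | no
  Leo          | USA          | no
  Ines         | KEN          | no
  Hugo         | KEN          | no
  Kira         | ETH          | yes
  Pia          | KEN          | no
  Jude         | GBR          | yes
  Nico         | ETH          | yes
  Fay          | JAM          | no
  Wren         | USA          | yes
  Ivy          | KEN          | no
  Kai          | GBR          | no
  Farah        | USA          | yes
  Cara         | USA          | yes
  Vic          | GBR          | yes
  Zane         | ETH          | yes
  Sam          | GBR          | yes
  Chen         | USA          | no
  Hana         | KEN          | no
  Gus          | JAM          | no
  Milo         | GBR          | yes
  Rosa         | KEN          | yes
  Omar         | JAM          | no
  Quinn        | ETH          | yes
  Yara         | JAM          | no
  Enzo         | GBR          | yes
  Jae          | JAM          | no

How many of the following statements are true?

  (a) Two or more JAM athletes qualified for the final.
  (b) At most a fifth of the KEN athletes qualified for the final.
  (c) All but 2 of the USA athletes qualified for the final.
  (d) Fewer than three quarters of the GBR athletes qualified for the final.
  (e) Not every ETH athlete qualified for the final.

1

(a) JAM: |A| = 6, |A ∩ B| = 1; needs |A ∩ B| ≥ 2 — false.
(b) KEN: |A| = 9, |A ∩ B| = 2; needs |A ∩ B| / |A| ≤ 1/5 — false.
(c) USA: |A| = 6, |A ∩ B| = 4; needs |A ∖ B| = 2 — true.
(d) GBR: |A| = 9, |A ∩ B| = 7; needs |A ∩ B| / |A| < 3/4 — false.
(e) ETH: |A| = 7, |A ∩ B| = 7; needs A ⊄ B (|A ∖ B| ≥ 1) — false.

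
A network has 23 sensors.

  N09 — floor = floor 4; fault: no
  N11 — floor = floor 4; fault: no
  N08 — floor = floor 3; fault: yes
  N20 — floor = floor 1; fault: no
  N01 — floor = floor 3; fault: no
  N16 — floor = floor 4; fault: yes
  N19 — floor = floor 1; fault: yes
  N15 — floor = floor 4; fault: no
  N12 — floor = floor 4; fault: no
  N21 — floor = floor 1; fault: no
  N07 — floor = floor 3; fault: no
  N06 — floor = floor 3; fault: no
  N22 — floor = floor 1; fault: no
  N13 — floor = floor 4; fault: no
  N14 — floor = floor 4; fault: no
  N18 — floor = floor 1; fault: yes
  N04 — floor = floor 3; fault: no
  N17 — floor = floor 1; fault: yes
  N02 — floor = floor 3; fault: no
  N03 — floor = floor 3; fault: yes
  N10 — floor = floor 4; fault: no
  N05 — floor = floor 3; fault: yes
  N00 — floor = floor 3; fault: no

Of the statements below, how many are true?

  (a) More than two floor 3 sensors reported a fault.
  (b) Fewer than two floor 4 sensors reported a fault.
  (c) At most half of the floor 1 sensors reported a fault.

(a) floor 3: |A| = 9, |A ∩ B| = 3; needs |A ∩ B| > 2 — true.
(b) floor 4: |A| = 8, |A ∩ B| = 1; needs |A ∩ B| < 2 — true.
(c) floor 1: |A| = 6, |A ∩ B| = 3; needs |A ∩ B| ≤ |A ∖ B| — true.

3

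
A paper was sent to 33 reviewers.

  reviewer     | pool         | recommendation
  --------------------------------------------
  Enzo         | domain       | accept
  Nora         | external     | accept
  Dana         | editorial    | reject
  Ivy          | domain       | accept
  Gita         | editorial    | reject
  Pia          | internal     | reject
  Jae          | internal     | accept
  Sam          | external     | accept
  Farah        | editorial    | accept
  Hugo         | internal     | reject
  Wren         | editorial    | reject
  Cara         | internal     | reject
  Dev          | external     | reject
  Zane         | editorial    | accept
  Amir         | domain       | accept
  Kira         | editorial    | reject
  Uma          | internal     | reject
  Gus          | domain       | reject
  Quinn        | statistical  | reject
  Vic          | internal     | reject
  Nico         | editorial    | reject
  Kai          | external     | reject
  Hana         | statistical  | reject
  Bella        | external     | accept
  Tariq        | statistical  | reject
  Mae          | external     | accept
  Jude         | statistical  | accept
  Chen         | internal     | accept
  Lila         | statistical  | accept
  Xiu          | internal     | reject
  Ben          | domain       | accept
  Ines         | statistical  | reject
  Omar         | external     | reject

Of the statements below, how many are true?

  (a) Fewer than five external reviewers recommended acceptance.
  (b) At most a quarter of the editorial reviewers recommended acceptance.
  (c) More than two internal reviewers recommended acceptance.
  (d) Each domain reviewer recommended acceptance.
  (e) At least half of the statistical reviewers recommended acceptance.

(a) external: |A| = 7, |A ∩ B| = 4; needs |A ∩ B| < 5 — true.
(b) editorial: |A| = 7, |A ∩ B| = 2; needs |A ∩ B| / |A| ≤ 1/4 — false.
(c) internal: |A| = 8, |A ∩ B| = 2; needs |A ∩ B| > 2 — false.
(d) domain: |A| = 5, |A ∩ B| = 4; needs A ⊆ B, i.e. every element of A is in B (|A ∖ B| = 0) — false.
(e) statistical: |A| = 6, |A ∩ B| = 2; needs |A ∩ B| ≥ |A ∖ B| — false.

1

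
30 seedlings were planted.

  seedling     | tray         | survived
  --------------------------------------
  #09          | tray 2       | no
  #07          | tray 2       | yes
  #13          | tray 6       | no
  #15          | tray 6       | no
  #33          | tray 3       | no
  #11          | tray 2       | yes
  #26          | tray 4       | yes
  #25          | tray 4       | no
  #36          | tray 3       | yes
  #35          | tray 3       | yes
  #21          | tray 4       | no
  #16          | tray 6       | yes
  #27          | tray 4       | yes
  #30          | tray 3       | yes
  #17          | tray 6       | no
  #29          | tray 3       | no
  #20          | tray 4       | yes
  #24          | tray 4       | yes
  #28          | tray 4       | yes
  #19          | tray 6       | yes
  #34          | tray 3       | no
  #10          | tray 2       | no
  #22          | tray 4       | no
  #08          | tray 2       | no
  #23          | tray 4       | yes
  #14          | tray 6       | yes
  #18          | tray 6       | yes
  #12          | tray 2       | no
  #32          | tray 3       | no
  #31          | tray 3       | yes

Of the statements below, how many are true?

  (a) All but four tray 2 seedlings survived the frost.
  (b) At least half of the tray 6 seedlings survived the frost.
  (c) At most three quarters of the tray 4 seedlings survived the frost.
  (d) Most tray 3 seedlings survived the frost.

(a) tray 2: |A| = 6, |A ∩ B| = 2; needs |A ∖ B| = 4 — true.
(b) tray 6: |A| = 7, |A ∩ B| = 4; needs |A ∩ B| ≥ |A ∖ B| — true.
(c) tray 4: |A| = 9, |A ∩ B| = 6; needs |A ∩ B| / |A| ≤ 3/4 — true.
(d) tray 3: |A| = 8, |A ∩ B| = 4; needs |A ∩ B| > |A ∖ B| — false.

3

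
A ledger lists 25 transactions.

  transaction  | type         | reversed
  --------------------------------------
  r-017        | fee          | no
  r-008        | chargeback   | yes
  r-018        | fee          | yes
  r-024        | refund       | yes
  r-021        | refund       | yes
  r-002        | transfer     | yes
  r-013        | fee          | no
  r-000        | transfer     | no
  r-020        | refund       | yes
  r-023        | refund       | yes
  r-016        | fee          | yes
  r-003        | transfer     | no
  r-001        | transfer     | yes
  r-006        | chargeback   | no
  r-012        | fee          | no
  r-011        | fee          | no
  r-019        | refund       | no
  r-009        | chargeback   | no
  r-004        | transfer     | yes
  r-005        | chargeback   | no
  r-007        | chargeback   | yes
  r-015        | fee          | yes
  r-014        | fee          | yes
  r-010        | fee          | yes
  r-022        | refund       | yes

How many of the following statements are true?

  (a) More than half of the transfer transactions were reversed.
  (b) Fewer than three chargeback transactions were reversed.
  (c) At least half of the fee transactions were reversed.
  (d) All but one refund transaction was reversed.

4

(a) transfer: |A| = 5, |A ∩ B| = 3; needs |A ∩ B| > |A ∖ B| — true.
(b) chargeback: |A| = 5, |A ∩ B| = 2; needs |A ∩ B| < 3 — true.
(c) fee: |A| = 9, |A ∩ B| = 5; needs |A ∩ B| ≥ |A ∖ B| — true.
(d) refund: |A| = 6, |A ∩ B| = 5; needs |A ∖ B| = 1 — true.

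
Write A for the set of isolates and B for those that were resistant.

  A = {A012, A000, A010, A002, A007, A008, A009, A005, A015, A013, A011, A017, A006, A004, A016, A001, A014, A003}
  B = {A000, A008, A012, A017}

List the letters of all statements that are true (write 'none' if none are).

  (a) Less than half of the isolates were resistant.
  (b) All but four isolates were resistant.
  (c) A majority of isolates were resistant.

|A| = 18, |A ∩ B| = 4, |A ∖ B| = 14.
(a) |A ∩ B| < |A ∖ B|: holds.
(b) |A ∖ B| = 4: fails.
(c) |A ∩ B| > |A ∖ B|: fails.

(a)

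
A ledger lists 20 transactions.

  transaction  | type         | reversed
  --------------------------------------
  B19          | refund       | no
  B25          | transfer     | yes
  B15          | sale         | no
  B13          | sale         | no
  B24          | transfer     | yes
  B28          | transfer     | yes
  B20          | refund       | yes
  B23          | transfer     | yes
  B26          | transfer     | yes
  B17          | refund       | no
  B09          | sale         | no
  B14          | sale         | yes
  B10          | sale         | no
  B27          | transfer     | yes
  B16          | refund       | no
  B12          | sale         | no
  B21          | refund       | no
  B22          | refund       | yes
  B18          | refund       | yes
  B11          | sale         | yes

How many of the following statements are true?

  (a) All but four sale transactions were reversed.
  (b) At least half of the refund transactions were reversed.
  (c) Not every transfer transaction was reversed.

0

(a) sale: |A| = 7, |A ∩ B| = 2; needs |A ∖ B| = 4 — false.
(b) refund: |A| = 7, |A ∩ B| = 3; needs |A ∩ B| ≥ |A ∖ B| — false.
(c) transfer: |A| = 6, |A ∩ B| = 6; needs A ⊄ B (|A ∖ B| ≥ 1) — false.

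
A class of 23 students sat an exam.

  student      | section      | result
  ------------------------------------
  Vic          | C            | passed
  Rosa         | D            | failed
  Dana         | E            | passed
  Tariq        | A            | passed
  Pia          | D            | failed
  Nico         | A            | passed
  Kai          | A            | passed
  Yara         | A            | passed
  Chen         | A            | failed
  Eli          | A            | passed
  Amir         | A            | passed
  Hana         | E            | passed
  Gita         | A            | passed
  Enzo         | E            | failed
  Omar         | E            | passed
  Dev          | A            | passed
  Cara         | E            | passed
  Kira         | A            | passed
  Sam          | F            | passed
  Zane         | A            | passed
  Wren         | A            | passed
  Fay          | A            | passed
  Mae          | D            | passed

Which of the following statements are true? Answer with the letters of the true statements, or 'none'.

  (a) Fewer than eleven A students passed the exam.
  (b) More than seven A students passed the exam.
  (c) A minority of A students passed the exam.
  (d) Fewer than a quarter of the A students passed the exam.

(b)

|A| = 13, |A ∩ B| = 12, |A ∖ B| = 1.
(a) |A ∩ B| < 11: fails.
(b) |A ∩ B| > 7: holds.
(c) |A ∩ B| < |A ∖ B|: fails.
(d) |A ∩ B| / |A| < 1/4: fails.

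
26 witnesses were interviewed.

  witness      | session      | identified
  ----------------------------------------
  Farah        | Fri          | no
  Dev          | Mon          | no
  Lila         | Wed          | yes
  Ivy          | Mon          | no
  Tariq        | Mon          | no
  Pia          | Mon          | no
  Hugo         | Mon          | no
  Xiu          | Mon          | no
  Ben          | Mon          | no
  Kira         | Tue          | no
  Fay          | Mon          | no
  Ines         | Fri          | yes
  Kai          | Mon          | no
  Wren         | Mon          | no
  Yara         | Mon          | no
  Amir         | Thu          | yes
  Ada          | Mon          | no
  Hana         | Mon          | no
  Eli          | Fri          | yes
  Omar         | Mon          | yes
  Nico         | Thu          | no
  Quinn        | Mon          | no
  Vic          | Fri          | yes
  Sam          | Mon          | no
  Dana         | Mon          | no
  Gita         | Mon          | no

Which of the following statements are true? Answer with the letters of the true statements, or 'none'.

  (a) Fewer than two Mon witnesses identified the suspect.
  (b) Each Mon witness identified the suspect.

|A| = 18, |A ∩ B| = 1, |A ∖ B| = 17.
(a) |A ∩ B| < 2: holds.
(b) A ⊆ B, i.e. every element of A is in B (|A ∖ B| = 0): fails.

(a)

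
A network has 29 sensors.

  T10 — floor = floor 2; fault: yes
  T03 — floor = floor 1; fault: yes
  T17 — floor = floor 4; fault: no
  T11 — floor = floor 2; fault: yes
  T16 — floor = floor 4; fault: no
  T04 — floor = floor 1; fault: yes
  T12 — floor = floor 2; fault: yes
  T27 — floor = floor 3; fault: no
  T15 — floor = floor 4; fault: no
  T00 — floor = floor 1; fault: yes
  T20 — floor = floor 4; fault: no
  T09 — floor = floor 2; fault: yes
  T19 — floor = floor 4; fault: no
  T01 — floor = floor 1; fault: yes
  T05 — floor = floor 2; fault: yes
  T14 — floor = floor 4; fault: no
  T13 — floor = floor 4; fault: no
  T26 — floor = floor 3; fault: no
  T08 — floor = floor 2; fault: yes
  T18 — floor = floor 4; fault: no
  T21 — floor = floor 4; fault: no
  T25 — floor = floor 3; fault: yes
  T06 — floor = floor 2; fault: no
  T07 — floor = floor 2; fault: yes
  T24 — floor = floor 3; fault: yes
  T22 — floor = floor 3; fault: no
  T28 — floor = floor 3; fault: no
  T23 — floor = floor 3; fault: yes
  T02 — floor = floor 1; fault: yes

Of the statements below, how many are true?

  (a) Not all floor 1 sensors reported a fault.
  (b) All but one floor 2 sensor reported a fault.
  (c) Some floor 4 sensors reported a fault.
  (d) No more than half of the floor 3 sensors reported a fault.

2

(a) floor 1: |A| = 5, |A ∩ B| = 5; needs A ⊄ B (|A ∖ B| ≥ 1) — false.
(b) floor 2: |A| = 8, |A ∩ B| = 7; needs |A ∖ B| = 1 — true.
(c) floor 4: |A| = 9, |A ∩ B| = 0; needs A ∩ B ≠ ∅ (|A ∩ B| ≥ 1) — false.
(d) floor 3: |A| = 7, |A ∩ B| = 3; needs |A ∩ B| ≤ |A ∖ B| — true.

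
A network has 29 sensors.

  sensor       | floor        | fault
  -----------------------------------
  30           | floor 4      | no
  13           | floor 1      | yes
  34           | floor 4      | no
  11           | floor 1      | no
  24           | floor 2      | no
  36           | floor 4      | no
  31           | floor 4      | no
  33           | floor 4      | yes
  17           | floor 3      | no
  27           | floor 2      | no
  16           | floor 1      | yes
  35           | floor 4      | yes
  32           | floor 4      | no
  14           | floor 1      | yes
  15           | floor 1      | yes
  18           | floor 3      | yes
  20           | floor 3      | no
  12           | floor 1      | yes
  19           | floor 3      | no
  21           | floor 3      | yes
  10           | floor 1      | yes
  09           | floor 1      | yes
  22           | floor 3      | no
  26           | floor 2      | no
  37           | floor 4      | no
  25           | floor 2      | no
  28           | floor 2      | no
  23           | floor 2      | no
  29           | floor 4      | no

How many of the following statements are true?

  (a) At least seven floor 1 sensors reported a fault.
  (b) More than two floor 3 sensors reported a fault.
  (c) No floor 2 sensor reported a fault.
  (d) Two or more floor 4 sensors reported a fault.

(a) floor 1: |A| = 8, |A ∩ B| = 7; needs |A ∩ B| ≥ 7 — true.
(b) floor 3: |A| = 6, |A ∩ B| = 2; needs |A ∩ B| > 2 — false.
(c) floor 2: |A| = 6, |A ∩ B| = 0; needs A ∩ B = ∅ (|A ∩ B| = 0) — true.
(d) floor 4: |A| = 9, |A ∩ B| = 2; needs |A ∩ B| ≥ 2 — true.

3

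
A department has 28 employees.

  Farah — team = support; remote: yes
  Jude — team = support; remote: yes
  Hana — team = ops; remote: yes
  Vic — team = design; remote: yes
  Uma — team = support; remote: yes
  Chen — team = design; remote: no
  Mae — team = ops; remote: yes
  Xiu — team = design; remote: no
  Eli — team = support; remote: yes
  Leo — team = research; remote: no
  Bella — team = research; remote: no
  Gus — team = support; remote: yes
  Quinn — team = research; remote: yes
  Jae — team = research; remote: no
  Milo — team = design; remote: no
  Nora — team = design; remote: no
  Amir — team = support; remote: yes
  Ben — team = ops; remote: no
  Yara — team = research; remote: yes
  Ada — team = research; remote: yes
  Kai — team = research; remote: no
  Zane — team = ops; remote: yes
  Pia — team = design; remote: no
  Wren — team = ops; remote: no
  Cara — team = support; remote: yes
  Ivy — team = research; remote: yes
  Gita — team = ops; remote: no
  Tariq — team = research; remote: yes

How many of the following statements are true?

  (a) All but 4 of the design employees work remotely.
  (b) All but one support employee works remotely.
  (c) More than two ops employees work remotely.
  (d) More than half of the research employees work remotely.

(a) design: |A| = 6, |A ∩ B| = 1; needs |A ∖ B| = 4 — false.
(b) support: |A| = 7, |A ∩ B| = 7; needs |A ∖ B| = 1 — false.
(c) ops: |A| = 6, |A ∩ B| = 3; needs |A ∩ B| > 2 — true.
(d) research: |A| = 9, |A ∩ B| = 5; needs |A ∩ B| > |A ∖ B| — true.

2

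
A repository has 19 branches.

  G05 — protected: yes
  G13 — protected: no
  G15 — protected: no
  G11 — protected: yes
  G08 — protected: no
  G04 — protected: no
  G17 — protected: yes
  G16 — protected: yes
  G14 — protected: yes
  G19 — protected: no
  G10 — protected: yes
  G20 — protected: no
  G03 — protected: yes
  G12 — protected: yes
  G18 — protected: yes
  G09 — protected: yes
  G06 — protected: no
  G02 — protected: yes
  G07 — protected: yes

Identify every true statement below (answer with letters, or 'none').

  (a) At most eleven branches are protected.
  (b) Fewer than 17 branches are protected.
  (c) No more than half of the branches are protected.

(b)

|A| = 19, |A ∩ B| = 12, |A ∖ B| = 7.
(a) |A ∩ B| ≤ 11: fails.
(b) |A ∩ B| < 17: holds.
(c) |A ∩ B| ≤ |A ∖ B|: fails.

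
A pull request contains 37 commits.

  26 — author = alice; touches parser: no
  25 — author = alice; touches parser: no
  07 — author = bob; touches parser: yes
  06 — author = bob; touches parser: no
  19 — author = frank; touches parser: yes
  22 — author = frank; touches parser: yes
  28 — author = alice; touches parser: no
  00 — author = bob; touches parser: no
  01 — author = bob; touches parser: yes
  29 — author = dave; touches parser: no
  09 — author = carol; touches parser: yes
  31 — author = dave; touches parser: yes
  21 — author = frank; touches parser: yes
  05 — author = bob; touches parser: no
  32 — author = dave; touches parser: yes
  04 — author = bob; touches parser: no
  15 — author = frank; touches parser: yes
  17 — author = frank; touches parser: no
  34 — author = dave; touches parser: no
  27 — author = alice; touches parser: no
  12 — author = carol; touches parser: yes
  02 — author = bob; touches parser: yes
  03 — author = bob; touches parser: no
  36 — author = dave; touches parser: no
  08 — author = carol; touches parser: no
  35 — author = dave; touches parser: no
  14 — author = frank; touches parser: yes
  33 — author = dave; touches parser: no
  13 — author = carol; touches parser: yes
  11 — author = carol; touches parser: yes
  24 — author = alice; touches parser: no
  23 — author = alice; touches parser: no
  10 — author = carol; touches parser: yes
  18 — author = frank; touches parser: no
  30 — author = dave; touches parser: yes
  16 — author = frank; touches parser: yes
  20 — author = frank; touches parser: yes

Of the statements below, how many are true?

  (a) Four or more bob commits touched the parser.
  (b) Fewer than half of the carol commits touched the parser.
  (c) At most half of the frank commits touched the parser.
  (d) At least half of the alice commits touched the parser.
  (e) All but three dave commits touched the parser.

(a) bob: |A| = 8, |A ∩ B| = 3; needs |A ∩ B| ≥ 4 — false.
(b) carol: |A| = 6, |A ∩ B| = 5; needs |A ∩ B| < |A ∖ B| — false.
(c) frank: |A| = 9, |A ∩ B| = 7; needs |A ∩ B| ≤ |A ∖ B| — false.
(d) alice: |A| = 6, |A ∩ B| = 0; needs |A ∩ B| ≥ |A ∖ B| — false.
(e) dave: |A| = 8, |A ∩ B| = 3; needs |A ∖ B| = 3 — false.

0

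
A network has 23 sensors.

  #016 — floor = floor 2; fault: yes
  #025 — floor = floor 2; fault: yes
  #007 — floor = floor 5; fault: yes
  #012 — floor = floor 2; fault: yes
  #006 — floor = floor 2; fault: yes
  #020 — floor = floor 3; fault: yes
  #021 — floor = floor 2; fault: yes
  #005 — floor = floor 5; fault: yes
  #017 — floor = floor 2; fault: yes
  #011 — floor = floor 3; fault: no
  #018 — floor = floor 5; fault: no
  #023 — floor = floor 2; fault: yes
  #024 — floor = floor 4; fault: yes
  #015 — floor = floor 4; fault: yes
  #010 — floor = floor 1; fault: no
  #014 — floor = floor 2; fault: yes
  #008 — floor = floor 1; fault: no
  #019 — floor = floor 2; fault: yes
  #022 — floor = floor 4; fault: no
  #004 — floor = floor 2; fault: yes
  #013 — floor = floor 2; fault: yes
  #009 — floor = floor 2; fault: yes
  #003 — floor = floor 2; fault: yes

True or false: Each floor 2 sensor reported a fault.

The determiner here denotes the relation: A ⊆ B, i.e. every element of A is in B (|A ∖ B| = 0).
A (the restrictor) = {#016, #025, #012, #006, #021, #017, #023, #014, #019, #004, #013, #009, #003}, |A| = 13.
A ∖ B = {}, so |A ∖ B| = 0.
So the statement is true.

True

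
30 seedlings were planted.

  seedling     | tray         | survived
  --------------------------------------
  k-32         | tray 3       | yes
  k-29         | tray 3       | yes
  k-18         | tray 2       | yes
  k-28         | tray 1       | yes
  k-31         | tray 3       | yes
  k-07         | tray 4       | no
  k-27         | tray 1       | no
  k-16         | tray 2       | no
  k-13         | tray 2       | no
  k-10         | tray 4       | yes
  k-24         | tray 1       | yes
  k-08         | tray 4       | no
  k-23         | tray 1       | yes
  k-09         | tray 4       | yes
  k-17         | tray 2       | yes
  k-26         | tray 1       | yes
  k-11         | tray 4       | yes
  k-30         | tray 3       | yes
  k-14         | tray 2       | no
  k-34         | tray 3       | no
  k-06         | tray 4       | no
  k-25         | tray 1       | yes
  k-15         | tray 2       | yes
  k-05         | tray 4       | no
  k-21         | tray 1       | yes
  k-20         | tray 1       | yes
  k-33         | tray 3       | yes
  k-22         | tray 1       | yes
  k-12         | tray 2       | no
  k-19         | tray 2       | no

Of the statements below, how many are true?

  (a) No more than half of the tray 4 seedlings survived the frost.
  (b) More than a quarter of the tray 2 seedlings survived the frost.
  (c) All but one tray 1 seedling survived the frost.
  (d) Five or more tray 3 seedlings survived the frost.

(a) tray 4: |A| = 7, |A ∩ B| = 3; needs |A ∩ B| ≤ |A ∖ B| — true.
(b) tray 2: |A| = 8, |A ∩ B| = 3; needs |A ∩ B| / |A| > 1/4 — true.
(c) tray 1: |A| = 9, |A ∩ B| = 8; needs |A ∖ B| = 1 — true.
(d) tray 3: |A| = 6, |A ∩ B| = 5; needs |A ∩ B| ≥ 5 — true.

4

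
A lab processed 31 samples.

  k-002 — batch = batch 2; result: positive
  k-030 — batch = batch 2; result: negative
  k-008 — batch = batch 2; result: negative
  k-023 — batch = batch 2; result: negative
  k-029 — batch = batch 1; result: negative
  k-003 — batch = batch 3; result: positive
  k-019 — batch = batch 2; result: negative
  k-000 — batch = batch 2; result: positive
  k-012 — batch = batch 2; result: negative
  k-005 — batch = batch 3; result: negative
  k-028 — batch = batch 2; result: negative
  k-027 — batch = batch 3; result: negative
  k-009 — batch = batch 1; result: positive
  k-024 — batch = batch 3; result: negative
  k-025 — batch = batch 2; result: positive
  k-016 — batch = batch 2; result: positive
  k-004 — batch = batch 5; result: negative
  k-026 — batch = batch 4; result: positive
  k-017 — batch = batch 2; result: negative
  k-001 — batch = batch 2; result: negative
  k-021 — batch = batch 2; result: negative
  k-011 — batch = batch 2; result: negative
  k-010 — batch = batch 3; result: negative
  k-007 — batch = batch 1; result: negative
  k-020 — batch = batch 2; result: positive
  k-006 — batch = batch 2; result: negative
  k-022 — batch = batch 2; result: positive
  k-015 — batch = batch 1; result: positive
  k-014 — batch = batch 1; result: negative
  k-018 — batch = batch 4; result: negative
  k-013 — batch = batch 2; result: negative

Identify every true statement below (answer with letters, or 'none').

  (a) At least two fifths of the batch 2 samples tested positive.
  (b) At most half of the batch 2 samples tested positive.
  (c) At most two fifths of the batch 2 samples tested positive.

|A| = 18, |A ∩ B| = 6, |A ∖ B| = 12.
(a) |A ∩ B| / |A| ≥ 2/5: fails.
(b) |A ∩ B| ≤ |A ∖ B|: holds.
(c) |A ∩ B| / |A| ≤ 2/5: holds.

(b), (c)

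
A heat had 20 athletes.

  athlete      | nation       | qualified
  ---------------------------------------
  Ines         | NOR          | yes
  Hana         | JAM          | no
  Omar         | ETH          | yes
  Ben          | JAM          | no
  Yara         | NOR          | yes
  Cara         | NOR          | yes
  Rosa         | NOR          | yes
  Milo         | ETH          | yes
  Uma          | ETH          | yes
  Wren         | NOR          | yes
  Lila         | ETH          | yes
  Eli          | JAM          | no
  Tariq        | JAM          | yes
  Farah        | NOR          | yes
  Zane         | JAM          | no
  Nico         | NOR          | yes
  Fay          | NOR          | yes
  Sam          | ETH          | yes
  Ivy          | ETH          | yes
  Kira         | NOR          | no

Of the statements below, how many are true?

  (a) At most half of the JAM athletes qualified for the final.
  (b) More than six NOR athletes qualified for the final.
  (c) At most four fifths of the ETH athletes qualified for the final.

2

(a) JAM: |A| = 5, |A ∩ B| = 1; needs |A ∩ B| ≤ |A ∖ B| — true.
(b) NOR: |A| = 9, |A ∩ B| = 8; needs |A ∩ B| > 6 — true.
(c) ETH: |A| = 6, |A ∩ B| = 6; needs |A ∩ B| / |A| ≤ 4/5 — false.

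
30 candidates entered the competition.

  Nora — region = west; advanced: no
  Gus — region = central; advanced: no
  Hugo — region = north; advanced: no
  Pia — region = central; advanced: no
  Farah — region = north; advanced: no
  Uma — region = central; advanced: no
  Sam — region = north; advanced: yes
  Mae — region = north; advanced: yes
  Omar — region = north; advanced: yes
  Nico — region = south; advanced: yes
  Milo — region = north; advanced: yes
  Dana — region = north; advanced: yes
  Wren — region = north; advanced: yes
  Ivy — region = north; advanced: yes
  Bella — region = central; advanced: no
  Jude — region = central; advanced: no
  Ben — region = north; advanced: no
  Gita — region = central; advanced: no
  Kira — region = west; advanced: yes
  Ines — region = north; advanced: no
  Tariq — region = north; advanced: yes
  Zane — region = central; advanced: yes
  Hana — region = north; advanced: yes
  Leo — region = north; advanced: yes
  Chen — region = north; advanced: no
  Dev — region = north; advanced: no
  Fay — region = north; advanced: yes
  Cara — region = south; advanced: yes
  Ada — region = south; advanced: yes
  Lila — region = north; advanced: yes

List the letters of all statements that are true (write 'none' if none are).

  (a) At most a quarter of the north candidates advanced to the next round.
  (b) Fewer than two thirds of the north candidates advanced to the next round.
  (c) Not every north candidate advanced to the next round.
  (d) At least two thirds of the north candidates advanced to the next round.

(c), (d)

|A| = 18, |A ∩ B| = 12, |A ∖ B| = 6.
(a) |A ∩ B| / |A| ≤ 1/4: fails.
(b) |A ∩ B| / |A| < 2/3: fails.
(c) A ⊄ B (|A ∖ B| ≥ 1): holds.
(d) |A ∩ B| / |A| ≥ 2/3: holds.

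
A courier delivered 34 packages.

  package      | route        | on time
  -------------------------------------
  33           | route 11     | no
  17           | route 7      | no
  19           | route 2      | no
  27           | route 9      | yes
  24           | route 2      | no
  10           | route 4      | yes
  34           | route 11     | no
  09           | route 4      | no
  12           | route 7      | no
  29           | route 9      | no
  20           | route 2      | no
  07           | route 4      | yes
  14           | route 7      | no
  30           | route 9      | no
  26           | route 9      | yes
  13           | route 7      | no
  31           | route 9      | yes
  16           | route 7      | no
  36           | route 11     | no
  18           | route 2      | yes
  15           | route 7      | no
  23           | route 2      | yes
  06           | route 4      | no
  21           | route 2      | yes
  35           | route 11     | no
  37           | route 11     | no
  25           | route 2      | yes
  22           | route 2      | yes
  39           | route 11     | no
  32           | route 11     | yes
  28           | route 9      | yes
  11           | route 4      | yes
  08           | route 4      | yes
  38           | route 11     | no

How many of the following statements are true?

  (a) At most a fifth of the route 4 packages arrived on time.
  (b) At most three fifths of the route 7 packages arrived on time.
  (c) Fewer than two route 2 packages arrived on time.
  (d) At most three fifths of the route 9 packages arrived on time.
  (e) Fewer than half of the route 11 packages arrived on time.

(a) route 4: |A| = 6, |A ∩ B| = 4; needs |A ∩ B| / |A| ≤ 1/5 — false.
(b) route 7: |A| = 6, |A ∩ B| = 0; needs |A ∩ B| / |A| ≤ 3/5 — true.
(c) route 2: |A| = 8, |A ∩ B| = 5; needs |A ∩ B| < 2 — false.
(d) route 9: |A| = 6, |A ∩ B| = 4; needs |A ∩ B| / |A| ≤ 3/5 — false.
(e) route 11: |A| = 8, |A ∩ B| = 1; needs |A ∩ B| < |A ∖ B| — true.

2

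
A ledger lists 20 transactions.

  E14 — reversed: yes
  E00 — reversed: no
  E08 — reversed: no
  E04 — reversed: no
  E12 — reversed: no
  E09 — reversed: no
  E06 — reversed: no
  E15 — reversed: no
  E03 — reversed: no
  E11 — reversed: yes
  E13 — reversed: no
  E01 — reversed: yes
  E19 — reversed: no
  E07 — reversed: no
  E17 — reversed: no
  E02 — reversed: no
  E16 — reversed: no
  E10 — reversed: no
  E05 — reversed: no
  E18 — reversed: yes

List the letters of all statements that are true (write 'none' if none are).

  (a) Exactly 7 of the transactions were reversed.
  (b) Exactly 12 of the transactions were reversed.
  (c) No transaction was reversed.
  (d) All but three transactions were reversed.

none

|A| = 20, |A ∩ B| = 4, |A ∖ B| = 16.
(a) |A ∩ B| = 7: fails.
(b) |A ∩ B| = 12: fails.
(c) A ∩ B = ∅ (|A ∩ B| = 0): fails.
(d) |A ∖ B| = 3: fails.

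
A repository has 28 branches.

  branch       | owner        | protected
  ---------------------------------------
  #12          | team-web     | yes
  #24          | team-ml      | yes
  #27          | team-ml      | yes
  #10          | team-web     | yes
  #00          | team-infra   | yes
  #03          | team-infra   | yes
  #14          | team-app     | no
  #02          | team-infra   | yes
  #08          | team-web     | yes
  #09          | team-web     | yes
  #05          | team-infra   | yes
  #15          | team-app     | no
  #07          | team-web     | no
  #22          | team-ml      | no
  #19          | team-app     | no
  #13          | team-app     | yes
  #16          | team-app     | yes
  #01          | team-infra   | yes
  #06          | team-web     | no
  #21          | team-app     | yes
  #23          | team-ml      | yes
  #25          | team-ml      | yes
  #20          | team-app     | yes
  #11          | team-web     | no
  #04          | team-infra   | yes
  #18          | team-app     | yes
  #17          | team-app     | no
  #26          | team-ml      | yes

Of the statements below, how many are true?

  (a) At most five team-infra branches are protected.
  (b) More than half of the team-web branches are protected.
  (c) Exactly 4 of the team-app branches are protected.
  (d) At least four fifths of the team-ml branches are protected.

(a) team-infra: |A| = 6, |A ∩ B| = 6; needs |A ∩ B| ≤ 5 — false.
(b) team-web: |A| = 7, |A ∩ B| = 4; needs |A ∩ B| > |A ∖ B| — true.
(c) team-app: |A| = 9, |A ∩ B| = 5; needs |A ∩ B| = 4 — false.
(d) team-ml: |A| = 6, |A ∩ B| = 5; needs |A ∩ B| / |A| ≥ 4/5 — true.

2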